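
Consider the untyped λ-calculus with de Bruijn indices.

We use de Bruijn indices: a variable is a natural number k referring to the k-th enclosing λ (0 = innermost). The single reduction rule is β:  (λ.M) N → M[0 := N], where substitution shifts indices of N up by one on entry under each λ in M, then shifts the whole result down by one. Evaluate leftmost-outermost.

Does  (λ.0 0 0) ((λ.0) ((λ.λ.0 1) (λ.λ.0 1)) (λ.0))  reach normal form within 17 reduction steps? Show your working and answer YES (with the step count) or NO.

Answer: YES — reaches normal form λ.0 (λ.λ.0 1) in 16 ≤ 17 steps

Working:
  start: (λ.0 0 0) ((λ.0) ((λ.λ.0 1) (λ.λ.0 1)) (λ.0))
  step 1: (λ.0) ((λ.λ.0 1) (λ.λ.0 1)) (λ.0) ((λ.0) ((λ.λ.0 1) (λ.λ.0 1)) (λ.0)) ((λ.0) ((λ.λ.0 1) (λ.λ.0 1)) (λ.0))
  step 2: (λ.λ.0 1) (λ.λ.0 1) (λ.0) ((λ.0) ((λ.λ.0 1) (λ.λ.0 1)) (λ.0)) ((λ.0) ((λ.λ.0 1) (λ.λ.0 1)) (λ.0))
  step 3: (λ.0 (λ.λ.0 1)) (λ.0) ((λ.0) ((λ.λ.0 1) (λ.λ.0 1)) (λ.0)) ((λ.0) ((λ.λ.0 1) (λ.λ.0 1)) (λ.0))
  step 4: (λ.0) (λ.λ.0 1) ((λ.0) ((λ.λ.0 1) (λ.λ.0 1)) (λ.0)) ((λ.0) ((λ.λ.0 1) (λ.λ.0 1)) (λ.0))
  step 5: (λ.λ.0 1) ((λ.0) ((λ.λ.0 1) (λ.λ.0 1)) (λ.0)) ((λ.0) ((λ.λ.0 1) (λ.λ.0 1)) (λ.0))
  step 6: (λ.0 ((λ.0) ((λ.λ.0 1) (λ.λ.0 1)) (λ.0))) ((λ.0) ((λ.λ.0 1) (λ.λ.0 1)) (λ.0))
  step 7: (λ.0) ((λ.λ.0 1) (λ.λ.0 1)) (λ.0) ((λ.0) ((λ.λ.0 1) (λ.λ.0 1)) (λ.0))
  step 8: (λ.λ.0 1) (λ.λ.0 1) (λ.0) ((λ.0) ((λ.λ.0 1) (λ.λ.0 1)) (λ.0))
  step 9: (λ.0 (λ.λ.0 1)) (λ.0) ((λ.0) ((λ.λ.0 1) (λ.λ.0 1)) (λ.0))
  step 10: (λ.0) (λ.λ.0 1) ((λ.0) ((λ.λ.0 1) (λ.λ.0 1)) (λ.0))
  step 11: (λ.λ.0 1) ((λ.0) ((λ.λ.0 1) (λ.λ.0 1)) (λ.0))
  step 12: λ.0 ((λ.0) ((λ.λ.0 1) (λ.λ.0 1)) (λ.0))
  step 13: λ.0 ((λ.λ.0 1) (λ.λ.0 1) (λ.0))
  step 14: λ.0 ((λ.0 (λ.λ.0 1)) (λ.0))
  step 15: λ.0 ((λ.0) (λ.λ.0 1))
  step 16: λ.0 (λ.λ.0 1)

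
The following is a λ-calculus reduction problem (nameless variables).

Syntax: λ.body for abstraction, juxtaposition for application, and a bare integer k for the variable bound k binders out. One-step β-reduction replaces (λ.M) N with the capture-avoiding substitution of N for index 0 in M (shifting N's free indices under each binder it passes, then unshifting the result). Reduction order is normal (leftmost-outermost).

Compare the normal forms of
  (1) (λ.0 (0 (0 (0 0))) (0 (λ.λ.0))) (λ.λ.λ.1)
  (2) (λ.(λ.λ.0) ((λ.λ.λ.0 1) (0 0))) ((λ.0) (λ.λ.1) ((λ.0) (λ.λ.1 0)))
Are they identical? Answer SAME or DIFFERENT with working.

Term A:
  start: (λ.0 (0 (0 (0 0))) (0 (λ.λ.0))) (λ.λ.λ.1)
  [1] (λ.λ.λ.1) ((λ.λ.λ.1) ((λ.λ.λ.1) ((λ.λ.λ.1) (λ.λ.λ.1)))) ((λ.λ.λ.1) (λ.λ.0))
  [2] (λ.λ.1) ((λ.λ.λ.1) (λ.λ.0))
  [3] λ.(λ.λ.λ.1) (λ.λ.0)
  [4] λ.λ.λ.1

Term B:
  start: (λ.(λ.λ.0) ((λ.λ.λ.0 1) (0 0))) ((λ.0) (λ.λ.1) ((λ.0) (λ.λ.1 0)))
  [1] (λ.λ.0) ((λ.λ.λ.0 1) ((λ.0) (λ.λ.1) ((λ.0) (λ.λ.1 0)) ((λ.0) (λ.λ.1) ((λ.0) (λ.λ.1 0)))))
  [2] λ.0

Answer: DIFFERENT — A ⇓ λ.λ.λ.1, B ⇓ λ.0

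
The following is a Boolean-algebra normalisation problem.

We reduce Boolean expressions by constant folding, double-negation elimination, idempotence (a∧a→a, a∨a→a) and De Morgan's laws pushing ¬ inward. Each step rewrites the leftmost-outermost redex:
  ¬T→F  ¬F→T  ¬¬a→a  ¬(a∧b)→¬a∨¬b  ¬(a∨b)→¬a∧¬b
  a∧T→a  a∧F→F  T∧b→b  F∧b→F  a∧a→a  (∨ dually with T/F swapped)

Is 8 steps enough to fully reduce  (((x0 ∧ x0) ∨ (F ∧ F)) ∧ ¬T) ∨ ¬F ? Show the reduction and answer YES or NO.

  start: (((x0 ∧ x0) ∨ (F ∧ F)) ∧ ¬T) ∨ ¬F
  [1] ((x0 ∨ (F ∧ F)) ∧ ¬T) ∨ ¬F
  [2] ((x0 ∨ F) ∧ ¬T) ∨ ¬F
  [3] (x0 ∧ ¬T) ∨ ¬F
  [4] (x0 ∧ F) ∨ ¬F
  [5] F ∨ ¬F
  [6] ¬F
  [7] T

Answer: YES — reaches normal form T in 7 ≤ 8 steps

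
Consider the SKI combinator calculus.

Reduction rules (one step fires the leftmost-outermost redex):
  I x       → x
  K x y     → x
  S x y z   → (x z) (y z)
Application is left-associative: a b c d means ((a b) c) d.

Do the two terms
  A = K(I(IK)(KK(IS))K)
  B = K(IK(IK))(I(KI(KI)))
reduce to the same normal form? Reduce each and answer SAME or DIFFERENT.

Answer: SAME — A ⇓ KK, B ⇓ KK

Working:
Term A:
  start: K(I(IK)(KK(IS))K)
  →1  K(IK(KK(IS))K)
  →2  K(K(KK(IS))K)
  →3  K(KK(IS))
  →4  KK

Term B:
  start: K(IK(IK))(I(KI(KI)))
  →1  IK(IK)
  →2  K(IK)
  →3  KK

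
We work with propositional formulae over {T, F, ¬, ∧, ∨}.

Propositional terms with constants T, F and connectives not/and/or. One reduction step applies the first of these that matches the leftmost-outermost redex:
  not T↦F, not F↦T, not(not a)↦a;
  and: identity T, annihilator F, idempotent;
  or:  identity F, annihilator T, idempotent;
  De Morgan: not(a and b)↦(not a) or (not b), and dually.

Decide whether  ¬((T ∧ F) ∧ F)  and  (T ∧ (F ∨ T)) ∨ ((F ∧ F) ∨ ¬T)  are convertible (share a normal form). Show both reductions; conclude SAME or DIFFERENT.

Term A:
  start: ¬((T ∧ F) ∧ F)
  step 1: ¬(T ∧ F) ∨ ¬F
  step 2: (¬T ∨ ¬F) ∨ ¬F
  step 3: (F ∨ ¬F) ∨ ¬F
  step 4: ¬F ∨ ¬F
  step 5: ¬F
  step 6: T

Term B:
  start: (T ∧ (F ∨ T)) ∨ ((F ∧ F) ∨ ¬T)
  step 1: (F ∨ T) ∨ ((F ∧ F) ∨ ¬T)
  step 2: T ∨ ((F ∧ F) ∨ ¬T)
  step 3: T

Answer: SAME — A ⇓ T, B ⇓ T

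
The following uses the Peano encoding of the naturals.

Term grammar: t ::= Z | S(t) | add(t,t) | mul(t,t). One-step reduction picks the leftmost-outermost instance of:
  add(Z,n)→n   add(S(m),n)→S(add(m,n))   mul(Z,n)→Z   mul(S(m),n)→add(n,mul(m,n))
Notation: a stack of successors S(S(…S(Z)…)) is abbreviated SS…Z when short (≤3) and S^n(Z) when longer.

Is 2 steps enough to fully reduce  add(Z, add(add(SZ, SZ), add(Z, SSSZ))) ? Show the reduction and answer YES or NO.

Answer: NO — after 2 steps the term is add(S(add(Z, SZ)), add(Z, SSSZ)), not yet normal

Reduction:
  start: add(Z, add(add(SZ, SZ), add(Z, SSSZ)))
  [1] add(add(SZ, SZ), add(Z, SSSZ))
  [2] add(S(add(Z, SZ)), add(Z, SSSZ))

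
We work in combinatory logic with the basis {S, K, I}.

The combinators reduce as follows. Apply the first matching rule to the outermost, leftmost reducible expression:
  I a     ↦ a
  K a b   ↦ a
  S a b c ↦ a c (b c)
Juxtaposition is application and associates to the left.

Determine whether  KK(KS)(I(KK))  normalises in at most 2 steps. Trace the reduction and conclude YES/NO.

  start: KK(KS)(I(KK))
  step 1: K(I(KK))
  step 2: K(KK)

Answer: YES — reaches normal form K(KK) in 2 ≤ 2 steps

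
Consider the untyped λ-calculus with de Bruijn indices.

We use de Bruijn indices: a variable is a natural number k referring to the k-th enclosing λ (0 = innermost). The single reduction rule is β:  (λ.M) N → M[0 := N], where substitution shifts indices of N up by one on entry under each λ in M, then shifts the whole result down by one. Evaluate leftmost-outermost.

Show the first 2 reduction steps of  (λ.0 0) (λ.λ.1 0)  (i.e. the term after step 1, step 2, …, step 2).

Answer: after 2 steps: λ.(λ.λ.1 0) 0

Working:
  start: (λ.0 0) (λ.λ.1 0)
  →1  (λ.λ.1 0) (λ.λ.1 0)
  →2  λ.(λ.λ.1 0) 0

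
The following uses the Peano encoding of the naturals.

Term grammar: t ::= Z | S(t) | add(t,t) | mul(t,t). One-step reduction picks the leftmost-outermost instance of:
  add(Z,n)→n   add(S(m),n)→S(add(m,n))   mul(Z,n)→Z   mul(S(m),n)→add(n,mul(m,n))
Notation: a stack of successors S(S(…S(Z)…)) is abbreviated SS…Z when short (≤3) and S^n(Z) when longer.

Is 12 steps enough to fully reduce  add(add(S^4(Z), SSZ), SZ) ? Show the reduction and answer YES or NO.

Answer: YES — reaches normal form S^7(Z) in 12 ≤ 12 steps

Working:
  start: add(add(S^4(Z), SSZ), SZ)
  →1  add(S(add(SSSZ, SSZ)), SZ)
  →2  S(add(add(SSSZ, SSZ), SZ))
  →3  S(add(S(add(SSZ, SSZ)), SZ))
  →4  S(S(add(add(SSZ, SSZ), SZ)))
  →5  S(S(add(S(add(SZ, SSZ)), SZ)))
  →6  S(S(S(add(add(SZ, SSZ), SZ))))
  →7  S(S(S(add(S(add(Z, SSZ)), SZ))))
  →8  S(S(S(S(add(add(Z, SSZ), SZ)))))
  →9  S(S(S(S(add(SSZ, SZ)))))
  →10  S(S(S(S(S(add(SZ, SZ))))))
  →11  S(S(S(S(S(S(add(Z, SZ)))))))
  →12  S^7(Z)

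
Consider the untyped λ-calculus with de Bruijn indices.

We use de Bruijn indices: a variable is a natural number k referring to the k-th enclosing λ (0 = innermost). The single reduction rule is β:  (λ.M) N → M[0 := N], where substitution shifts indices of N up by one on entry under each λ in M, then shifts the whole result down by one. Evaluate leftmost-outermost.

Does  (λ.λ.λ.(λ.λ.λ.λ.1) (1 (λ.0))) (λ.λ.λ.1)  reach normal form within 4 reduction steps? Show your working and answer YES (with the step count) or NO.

  start: (λ.λ.λ.(λ.λ.λ.λ.1) (1 (λ.0))) (λ.λ.λ.1)
  [1] λ.λ.(λ.λ.λ.λ.1) (1 (λ.0))
  [2] λ.λ.λ.λ.λ.1

Answer: YES — reaches normal form λ.λ.λ.λ.λ.1 in 2 ≤ 4 steps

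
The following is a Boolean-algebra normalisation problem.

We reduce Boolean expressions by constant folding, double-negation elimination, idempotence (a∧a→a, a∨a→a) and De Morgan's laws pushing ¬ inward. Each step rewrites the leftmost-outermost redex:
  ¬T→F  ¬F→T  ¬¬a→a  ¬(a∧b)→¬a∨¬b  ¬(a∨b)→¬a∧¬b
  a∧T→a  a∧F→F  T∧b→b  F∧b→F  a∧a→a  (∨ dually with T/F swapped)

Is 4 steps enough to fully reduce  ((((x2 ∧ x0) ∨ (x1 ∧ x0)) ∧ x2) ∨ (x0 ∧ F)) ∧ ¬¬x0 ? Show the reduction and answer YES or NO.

Answer: YES — reaches normal form (((x2 ∧ x0) ∨ (x1 ∧ x0)) ∧ x2) ∧ x0 in 3 ≤ 4 steps

Reduction:
  start: ((((x2 ∧ x0) ∨ (x1 ∧ x0)) ∧ x2) ∨ (x0 ∧ F)) ∧ ¬¬x0
  →1  ((((x2 ∧ x0) ∨ (x1 ∧ x0)) ∧ x2) ∨ F) ∧ ¬¬x0
  →2  (((x2 ∧ x0) ∨ (x1 ∧ x0)) ∧ x2) ∧ ¬¬x0
  →3  (((x2 ∧ x0) ∨ (x1 ∧ x0)) ∧ x2) ∧ x0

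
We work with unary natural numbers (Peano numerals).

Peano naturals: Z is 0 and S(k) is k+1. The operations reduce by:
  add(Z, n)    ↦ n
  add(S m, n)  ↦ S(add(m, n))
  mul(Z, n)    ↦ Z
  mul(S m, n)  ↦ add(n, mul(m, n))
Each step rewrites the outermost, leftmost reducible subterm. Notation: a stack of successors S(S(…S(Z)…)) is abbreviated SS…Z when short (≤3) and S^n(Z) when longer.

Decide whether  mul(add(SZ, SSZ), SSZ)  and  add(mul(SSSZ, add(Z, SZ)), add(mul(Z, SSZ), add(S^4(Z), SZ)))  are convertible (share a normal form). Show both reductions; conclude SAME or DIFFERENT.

Answer: DIFFERENT — A ⇓ S^6(Z), B ⇓ S^8(Z)

Derivation:
Term A:
  start: mul(add(SZ, SSZ), SSZ)
  [1] mul(S(add(Z, SSZ)), SSZ)
  [2] add(SSZ, mul(add(Z, SSZ), SSZ))
  [3] S(add(SZ, mul(add(Z, SSZ), SSZ)))
  [4] S(S(add(Z, mul(add(Z, SSZ), SSZ))))
  [5] S(S(mul(add(Z, SSZ), SSZ)))
  [6] S(S(mul(SSZ, SSZ)))
  [7] S(S(add(SSZ, mul(SZ, SSZ))))
  [8] S(S(S(add(SZ, mul(SZ, SSZ)))))
  [9] S(S(S(S(add(Z, mul(SZ, SSZ))))))
  [10] S(S(S(S(mul(SZ, SSZ)))))
  [11] S(S(S(S(add(SSZ, mul(Z, SSZ))))))
  [12] S(S(S(S(S(add(SZ, mul(Z, SSZ)))))))
  [13] S(S(S(S(S(S(add(Z, mul(Z, SSZ))))))))
  [14] S(S(S(S(S(S(mul(Z, SSZ)))))))
  [15] S^6(Z)

Term B:
  start: add(mul(SSSZ, add(Z, SZ)), add(mul(Z, SSZ), add(S^4(Z), SZ)))
  [1] add(add(add(Z, SZ), mul(SSZ, add(Z, SZ))), add(mul(Z, SSZ), add(S^4(Z), SZ)))
  [2] add(add(SZ, mul(SSZ, add(Z, SZ))), add(mul(Z, SSZ), add(S^4(Z), SZ)))
  [3] add(S(add(Z, mul(SSZ, add(Z, SZ)))), add(mul(Z, SSZ), add(S^4(Z), SZ)))
  [4] S(add(add(Z, mul(SSZ, add(Z, SZ))), add(mul(Z, SSZ), add(S^4(Z), SZ))))
  [5] S(add(mul(SSZ, add(Z, SZ)), add(mul(Z, SSZ), add(S^4(Z), SZ))))
  [6] S(add(add(add(Z, SZ), mul(SZ, add(Z, SZ))), add(mul(Z, SSZ), add(S^4(Z), SZ))))
  [7] S(add(add(SZ, mul(SZ, add(Z, SZ))), add(mul(Z, SSZ), add(S^4(Z), SZ))))
  [8] S(add(S(add(Z, mul(SZ, add(Z, SZ)))), add(mul(Z, SSZ), add(S^4(Z), SZ))))
  [9] S(S(add(add(Z, mul(SZ, add(Z, SZ))), add(mul(Z, SSZ), add(S^4(Z), SZ)))))
  [10] S(S(add(mul(SZ, add(Z, SZ)), add(mul(Z, SSZ), add(S^4(Z), SZ)))))
  [11] S(S(add(add(add(Z, SZ), mul(Z, add(Z, SZ))), add(mul(Z, SSZ), add(S^4(Z), SZ)))))
  [12] S(S(add(add(SZ, mul(Z, add(Z, SZ))), add(mul(Z, SSZ), add(S^4(Z), SZ)))))
  [13] S(S(add(S(add(Z, mul(Z, add(Z, SZ)))), add(mul(Z, SSZ), add(S^4(Z), SZ)))))
  [14] S(S(S(add(add(Z, mul(Z, add(Z, SZ))), add(mul(Z, SSZ), add(S^4(Z), SZ))))))
  [15] S(S(S(add(mul(Z, add(Z, SZ)), add(mul(Z, SSZ), add(S^4(Z), SZ))))))
  [16] S(S(S(add(Z, add(mul(Z, SSZ), add(S^4(Z), SZ))))))
  [17] S(S(S(add(mul(Z, SSZ), add(S^4(Z), SZ)))))
  [18] S(S(S(add(Z, add(S^4(Z), SZ)))))
  [19] S(S(S(add(S^4(Z), SZ))))
  [20] S(S(S(S(add(SSSZ, SZ)))))
  [21] S(S(S(S(S(add(SSZ, SZ))))))
  [22] S(S(S(S(S(S(add(SZ, SZ)))))))
  [23] S(S(S(S(S(S(S(add(Z, SZ))))))))
  [24] S^8(Z)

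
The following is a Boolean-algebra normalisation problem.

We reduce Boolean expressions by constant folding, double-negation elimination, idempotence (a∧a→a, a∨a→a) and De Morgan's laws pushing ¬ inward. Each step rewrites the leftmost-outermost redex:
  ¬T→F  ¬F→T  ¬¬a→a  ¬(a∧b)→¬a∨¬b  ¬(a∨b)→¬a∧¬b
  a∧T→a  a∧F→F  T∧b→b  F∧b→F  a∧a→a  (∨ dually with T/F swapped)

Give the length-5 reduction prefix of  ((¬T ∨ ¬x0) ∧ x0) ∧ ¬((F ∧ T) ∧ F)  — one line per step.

Answer: after 5 steps: (¬x0 ∧ x0) ∧ ((T ∨ ¬T) ∨ ¬F)

Working:
  start: ((¬T ∨ ¬x0) ∧ x0) ∧ ¬((F ∧ T) ∧ F)
  step 1: ((F ∨ ¬x0) ∧ x0) ∧ ¬((F ∧ T) ∧ F)
  step 2: (¬x0 ∧ x0) ∧ ¬((F ∧ T) ∧ F)
  step 3: (¬x0 ∧ x0) ∧ (¬(F ∧ T) ∨ ¬F)
  step 4: (¬x0 ∧ x0) ∧ ((¬F ∨ ¬T) ∨ ¬F)
  step 5: (¬x0 ∧ x0) ∧ ((T ∨ ¬T) ∨ ¬F)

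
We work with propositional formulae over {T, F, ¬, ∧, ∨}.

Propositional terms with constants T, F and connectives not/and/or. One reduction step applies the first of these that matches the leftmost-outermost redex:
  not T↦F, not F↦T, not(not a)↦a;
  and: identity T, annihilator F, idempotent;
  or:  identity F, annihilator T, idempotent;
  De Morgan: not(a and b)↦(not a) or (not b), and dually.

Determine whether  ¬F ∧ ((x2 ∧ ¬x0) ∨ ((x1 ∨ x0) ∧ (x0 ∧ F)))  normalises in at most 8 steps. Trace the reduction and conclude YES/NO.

  start: ¬F ∧ ((x2 ∧ ¬x0) ∨ ((x1 ∨ x0) ∧ (x0 ∧ F)))
  [1] T ∧ ((x2 ∧ ¬x0) ∨ ((x1 ∨ x0) ∧ (x0 ∧ F)))
  [2] (x2 ∧ ¬x0) ∨ ((x1 ∨ x0) ∧ (x0 ∧ F))
  [3] (x2 ∧ ¬x0) ∨ ((x1 ∨ x0) ∧ F)
  [4] (x2 ∧ ¬x0) ∨ F
  [5] x2 ∧ ¬x0

Answer: YES — reaches normal form x2 ∧ ¬x0 in 5 ≤ 8 steps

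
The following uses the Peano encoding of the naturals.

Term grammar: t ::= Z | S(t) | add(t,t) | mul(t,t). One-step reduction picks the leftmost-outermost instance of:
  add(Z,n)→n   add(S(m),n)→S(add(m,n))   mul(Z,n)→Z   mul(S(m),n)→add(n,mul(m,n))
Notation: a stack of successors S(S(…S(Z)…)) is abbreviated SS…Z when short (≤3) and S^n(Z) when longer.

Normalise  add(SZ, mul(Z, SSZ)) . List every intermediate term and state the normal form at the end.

Answer: normal form = SZ  (in 3 steps)

Derivation:
  start: add(SZ, mul(Z, SSZ))
  [1] S(add(Z, mul(Z, SSZ)))
  [2] S(mul(Z, SSZ))
  [3] SZ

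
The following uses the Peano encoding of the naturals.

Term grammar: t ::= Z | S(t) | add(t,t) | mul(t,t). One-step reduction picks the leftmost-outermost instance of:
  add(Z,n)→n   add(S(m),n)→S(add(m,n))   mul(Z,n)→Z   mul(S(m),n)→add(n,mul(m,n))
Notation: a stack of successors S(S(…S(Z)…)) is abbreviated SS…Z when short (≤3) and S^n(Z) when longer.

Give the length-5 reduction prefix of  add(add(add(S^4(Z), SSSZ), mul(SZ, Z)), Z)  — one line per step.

  start: add(add(add(S^4(Z), SSSZ), mul(SZ, Z)), Z)
  step 1: add(add(S(add(SSSZ, SSSZ)), mul(SZ, Z)), Z)
  step 2: add(S(add(add(SSSZ, SSSZ), mul(SZ, Z))), Z)
  step 3: S(add(add(add(SSSZ, SSSZ), mul(SZ, Z)), Z))
  step 4: S(add(add(S(add(SSZ, SSSZ)), mul(SZ, Z)), Z))
  step 5: S(add(S(add(add(SSZ, SSSZ), mul(SZ, Z))), Z))

Answer: after 5 steps: S(add(S(add(add(SSZ, SSSZ), mul(SZ, Z))), Z))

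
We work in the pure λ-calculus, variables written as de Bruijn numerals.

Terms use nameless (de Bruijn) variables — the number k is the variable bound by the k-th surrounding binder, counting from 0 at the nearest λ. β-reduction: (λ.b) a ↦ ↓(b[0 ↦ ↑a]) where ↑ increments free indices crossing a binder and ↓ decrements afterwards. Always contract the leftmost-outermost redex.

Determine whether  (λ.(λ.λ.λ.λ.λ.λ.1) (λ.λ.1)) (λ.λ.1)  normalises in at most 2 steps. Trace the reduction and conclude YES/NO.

Answer: YES — reaches normal form λ.λ.λ.λ.λ.1 in 2 ≤ 2 steps

Working:
  start: (λ.(λ.λ.λ.λ.λ.λ.1) (λ.λ.1)) (λ.λ.1)
  →1  (λ.λ.λ.λ.λ.λ.1) (λ.λ.1)
  →2  λ.λ.λ.λ.λ.1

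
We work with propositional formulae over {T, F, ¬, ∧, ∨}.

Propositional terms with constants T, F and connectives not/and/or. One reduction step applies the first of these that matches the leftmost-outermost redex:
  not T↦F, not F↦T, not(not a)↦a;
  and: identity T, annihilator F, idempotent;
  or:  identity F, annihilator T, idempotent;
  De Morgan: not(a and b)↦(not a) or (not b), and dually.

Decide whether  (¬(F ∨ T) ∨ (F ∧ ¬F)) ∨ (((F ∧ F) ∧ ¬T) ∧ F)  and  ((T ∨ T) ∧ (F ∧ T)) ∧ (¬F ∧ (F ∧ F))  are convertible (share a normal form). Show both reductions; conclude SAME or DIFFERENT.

Answer: SAME — A ⇓ F, B ⇓ F

Reduction:
Term A:
  start: (¬(F ∨ T) ∨ (F ∧ ¬F)) ∨ (((F ∧ F) ∧ ¬T) ∧ F)
  [1] ((¬F ∧ ¬T) ∨ (F ∧ ¬F)) ∨ (((F ∧ F) ∧ ¬T) ∧ F)
  [2] ((T ∧ ¬T) ∨ (F ∧ ¬F)) ∨ (((F ∧ F) ∧ ¬T) ∧ F)
  [3] (¬T ∨ (F ∧ ¬F)) ∨ (((F ∧ F) ∧ ¬T) ∧ F)
  [4] (F ∨ (F ∧ ¬F)) ∨ (((F ∧ F) ∧ ¬T) ∧ F)
  [5] (F ∧ ¬F) ∨ (((F ∧ F) ∧ ¬T) ∧ F)
  [6] F ∨ (((F ∧ F) ∧ ¬T) ∧ F)
  [7] ((F ∧ F) ∧ ¬T) ∧ F
  [8] F

Term B:
  start: ((T ∨ T) ∧ (F ∧ T)) ∧ (¬F ∧ (F ∧ F))
  [1] (T ∧ (F ∧ T)) ∧ (¬F ∧ (F ∧ F))
  [2] (F ∧ T) ∧ (¬F ∧ (F ∧ F))
  [3] F ∧ (¬F ∧ (F ∧ F))
  [4] F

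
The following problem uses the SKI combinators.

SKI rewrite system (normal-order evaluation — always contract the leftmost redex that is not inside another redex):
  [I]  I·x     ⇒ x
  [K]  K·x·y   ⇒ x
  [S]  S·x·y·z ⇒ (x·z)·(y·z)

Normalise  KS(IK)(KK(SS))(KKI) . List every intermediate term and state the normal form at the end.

Answer: normal form = SKK  (in 3 steps)

Derivation:
  start: KS(IK)(KK(SS))(KKI)
  →1  S(KK(SS))(KKI)
  →2  SK(KKI)
  →3  SKK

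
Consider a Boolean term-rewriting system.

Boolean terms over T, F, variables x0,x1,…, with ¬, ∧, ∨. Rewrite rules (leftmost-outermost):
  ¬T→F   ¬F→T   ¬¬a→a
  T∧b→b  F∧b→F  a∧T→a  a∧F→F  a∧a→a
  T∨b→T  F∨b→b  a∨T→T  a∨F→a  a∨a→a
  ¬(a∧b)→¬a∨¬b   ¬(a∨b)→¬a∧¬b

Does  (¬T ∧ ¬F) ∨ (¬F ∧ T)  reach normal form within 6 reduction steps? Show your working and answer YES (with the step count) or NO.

Answer: YES — reaches normal form T in 5 ≤ 6 steps

Reduction:
  start: (¬T ∧ ¬F) ∨ (¬F ∧ T)
  →1  (F ∧ ¬F) ∨ (¬F ∧ T)
  →2  F ∨ (¬F ∧ T)
  →3  ¬F ∧ T
  →4  ¬F
  →5  T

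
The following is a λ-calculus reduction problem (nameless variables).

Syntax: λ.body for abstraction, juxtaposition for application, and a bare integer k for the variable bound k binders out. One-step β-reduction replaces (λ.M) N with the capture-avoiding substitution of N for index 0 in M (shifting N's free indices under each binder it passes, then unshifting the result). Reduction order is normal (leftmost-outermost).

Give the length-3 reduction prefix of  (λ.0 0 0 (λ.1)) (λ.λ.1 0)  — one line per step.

  start: (λ.0 0 0 (λ.1)) (λ.λ.1 0)
  step 1: (λ.λ.1 0) (λ.λ.1 0) (λ.λ.1 0) (λ.λ.λ.1 0)
  step 2: (λ.(λ.λ.1 0) 0) (λ.λ.1 0) (λ.λ.λ.1 0)
  step 3: (λ.λ.1 0) (λ.λ.1 0) (λ.λ.λ.1 0)

Answer: after 3 steps: (λ.λ.1 0) (λ.λ.1 0) (λ.λ.λ.1 0)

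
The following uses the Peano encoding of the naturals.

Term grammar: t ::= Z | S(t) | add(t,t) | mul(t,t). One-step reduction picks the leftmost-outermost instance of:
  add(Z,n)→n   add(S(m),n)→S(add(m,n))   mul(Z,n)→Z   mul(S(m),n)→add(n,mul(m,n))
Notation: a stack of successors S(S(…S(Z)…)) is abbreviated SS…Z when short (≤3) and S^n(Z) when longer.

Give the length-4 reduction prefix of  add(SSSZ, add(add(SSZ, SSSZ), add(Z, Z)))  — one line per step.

Answer: after 4 steps: S(S(S(add(add(SSZ, SSSZ), add(Z, Z)))))

Reduction:
  start: add(SSSZ, add(add(SSZ, SSSZ), add(Z, Z)))
  →1  S(add(SSZ, add(add(SSZ, SSSZ), add(Z, Z))))
  →2  S(S(add(SZ, add(add(SSZ, SSSZ), add(Z, Z)))))
  →3  S(S(S(add(Z, add(add(SSZ, SSSZ), add(Z, Z))))))
  →4  S(S(S(add(add(SSZ, SSSZ), add(Z, Z)))))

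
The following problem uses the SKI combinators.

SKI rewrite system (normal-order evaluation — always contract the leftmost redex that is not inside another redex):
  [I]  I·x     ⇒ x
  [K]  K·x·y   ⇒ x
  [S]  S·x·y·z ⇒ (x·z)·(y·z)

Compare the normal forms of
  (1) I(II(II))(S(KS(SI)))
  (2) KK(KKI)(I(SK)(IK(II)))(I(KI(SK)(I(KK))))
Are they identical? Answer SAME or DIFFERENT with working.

Answer: DIFFERENT — A ⇓ SS, B ⇓ SK(KI)

Derivation:
Term A:
  start: I(II(II))(S(KS(SI)))
  [1] II(II)(S(KS(SI)))
  [2] I(II)(S(KS(SI)))
  [3] II(S(KS(SI)))
  [4] I(S(KS(SI)))
  [5] S(KS(SI))
  [6] SS

Term B:
  start: KK(KKI)(I(SK)(IK(II)))(I(KI(SK)(I(KK))))
  [1] K(I(SK)(IK(II)))(I(KI(SK)(I(KK))))
  [2] I(SK)(IK(II))
  [3] SK(IK(II))
  [4] SK(K(II))
  [5] SK(KI)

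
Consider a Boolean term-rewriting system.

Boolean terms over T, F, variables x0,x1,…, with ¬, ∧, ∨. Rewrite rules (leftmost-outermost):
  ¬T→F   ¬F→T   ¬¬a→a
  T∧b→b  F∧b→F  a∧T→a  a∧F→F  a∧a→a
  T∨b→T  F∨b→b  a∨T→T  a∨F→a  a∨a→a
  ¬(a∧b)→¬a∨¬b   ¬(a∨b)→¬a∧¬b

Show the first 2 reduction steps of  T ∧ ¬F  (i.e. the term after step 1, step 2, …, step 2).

Answer: after 2 steps: T

Working:
  start: T ∧ ¬F
  →1  ¬F
  →2  T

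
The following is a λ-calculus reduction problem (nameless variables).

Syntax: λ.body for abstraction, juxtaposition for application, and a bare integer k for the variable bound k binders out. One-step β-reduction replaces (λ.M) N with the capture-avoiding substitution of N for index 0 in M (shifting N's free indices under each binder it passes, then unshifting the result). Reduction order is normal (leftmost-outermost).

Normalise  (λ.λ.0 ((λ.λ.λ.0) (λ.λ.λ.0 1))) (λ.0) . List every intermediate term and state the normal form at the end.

Answer: normal form = λ.0 (λ.λ.0)  (in 2 steps)

Working:
  start: (λ.λ.0 ((λ.λ.λ.0) (λ.λ.λ.0 1))) (λ.0)
  [1] λ.0 ((λ.λ.λ.0) (λ.λ.λ.0 1))
  [2] λ.0 (λ.λ.0)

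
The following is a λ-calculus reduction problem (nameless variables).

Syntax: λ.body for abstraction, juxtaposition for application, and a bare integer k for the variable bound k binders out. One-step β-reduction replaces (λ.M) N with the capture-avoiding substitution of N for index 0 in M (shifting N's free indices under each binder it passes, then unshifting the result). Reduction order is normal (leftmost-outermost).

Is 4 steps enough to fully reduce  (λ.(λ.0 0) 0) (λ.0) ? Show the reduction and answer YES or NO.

Answer: YES — reaches normal form λ.0 in 3 ≤ 4 steps

Reduction:
  start: (λ.(λ.0 0) 0) (λ.0)
  step 1: (λ.0 0) (λ.0)
  step 2: (λ.0) (λ.0)
  step 3: λ.0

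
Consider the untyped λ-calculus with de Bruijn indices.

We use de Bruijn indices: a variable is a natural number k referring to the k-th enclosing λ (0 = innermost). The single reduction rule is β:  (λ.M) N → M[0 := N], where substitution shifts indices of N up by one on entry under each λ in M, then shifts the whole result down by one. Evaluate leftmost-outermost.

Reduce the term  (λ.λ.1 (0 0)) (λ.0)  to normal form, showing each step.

  start: (λ.λ.1 (0 0)) (λ.0)
  step 1: λ.(λ.0) (0 0)
  step 2: λ.0 0

Answer: normal form = λ.0 0  (in 2 steps)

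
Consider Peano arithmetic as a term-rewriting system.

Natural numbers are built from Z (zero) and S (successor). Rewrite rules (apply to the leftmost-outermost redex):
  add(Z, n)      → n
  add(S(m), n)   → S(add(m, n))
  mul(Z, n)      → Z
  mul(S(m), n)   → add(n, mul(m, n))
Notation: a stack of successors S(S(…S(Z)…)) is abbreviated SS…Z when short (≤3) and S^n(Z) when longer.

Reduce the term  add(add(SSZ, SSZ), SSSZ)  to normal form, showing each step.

Answer: normal form = S^7(Z)  (in 8 steps)

Derivation:
  start: add(add(SSZ, SSZ), SSSZ)
  step 1: add(S(add(SZ, SSZ)), SSSZ)
  step 2: S(add(add(SZ, SSZ), SSSZ))
  step 3: S(add(S(add(Z, SSZ)), SSSZ))
  step 4: S(S(add(add(Z, SSZ), SSSZ)))
  step 5: S(S(add(SSZ, SSSZ)))
  step 6: S(S(S(add(SZ, SSSZ))))
  step 7: S(S(S(S(add(Z, SSSZ)))))
  step 8: S^7(Z)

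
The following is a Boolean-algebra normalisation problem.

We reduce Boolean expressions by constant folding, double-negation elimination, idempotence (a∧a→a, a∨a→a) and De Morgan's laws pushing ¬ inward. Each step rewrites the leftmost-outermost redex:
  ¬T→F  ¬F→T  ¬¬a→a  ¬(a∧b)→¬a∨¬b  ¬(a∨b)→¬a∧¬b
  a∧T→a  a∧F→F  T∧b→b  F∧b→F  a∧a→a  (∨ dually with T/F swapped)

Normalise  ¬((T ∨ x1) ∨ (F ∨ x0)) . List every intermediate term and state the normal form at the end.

  start: ¬((T ∨ x1) ∨ (F ∨ x0))
  [1] ¬(T ∨ x1) ∧ ¬(F ∨ x0)
  [2] (¬T ∧ ¬x1) ∧ ¬(F ∨ x0)
  [3] (F ∧ ¬x1) ∧ ¬(F ∨ x0)
  [4] F ∧ ¬(F ∨ x0)
  [5] F

Answer: normal form = F  (in 5 steps)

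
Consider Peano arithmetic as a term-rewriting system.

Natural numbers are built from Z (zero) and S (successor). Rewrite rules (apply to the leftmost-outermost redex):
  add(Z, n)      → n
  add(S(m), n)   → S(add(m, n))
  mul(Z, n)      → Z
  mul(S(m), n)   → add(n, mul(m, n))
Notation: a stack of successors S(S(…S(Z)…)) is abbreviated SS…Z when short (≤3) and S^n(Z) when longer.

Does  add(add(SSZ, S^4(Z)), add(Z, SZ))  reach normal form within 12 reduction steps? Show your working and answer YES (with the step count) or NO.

  start: add(add(SSZ, S^4(Z)), add(Z, SZ))
  [1] add(S(add(SZ, S^4(Z))), add(Z, SZ))
  [2] S(add(add(SZ, S^4(Z)), add(Z, SZ)))
  [3] S(add(S(add(Z, S^4(Z))), add(Z, SZ)))
  [4] S(S(add(add(Z, S^4(Z)), add(Z, SZ))))
  [5] S(S(add(S^4(Z), add(Z, SZ))))
  [6] S(S(S(add(SSSZ, add(Z, SZ)))))
  [7] S(S(S(S(add(SSZ, add(Z, SZ))))))
  [8] S(S(S(S(S(add(SZ, add(Z, SZ)))))))
  [9] S(S(S(S(S(S(add(Z, add(Z, SZ))))))))
  [10] S(S(S(S(S(S(add(Z, SZ)))))))
  [11] S^7(Z)

Answer: YES — reaches normal form S^7(Z) in 11 ≤ 12 steps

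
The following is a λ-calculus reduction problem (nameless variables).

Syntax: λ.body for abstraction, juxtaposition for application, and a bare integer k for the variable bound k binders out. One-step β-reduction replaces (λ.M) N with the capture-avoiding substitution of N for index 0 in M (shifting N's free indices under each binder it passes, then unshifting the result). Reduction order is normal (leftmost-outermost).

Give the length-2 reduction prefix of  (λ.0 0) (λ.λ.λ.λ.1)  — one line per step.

  start: (λ.0 0) (λ.λ.λ.λ.1)
  step 1: (λ.λ.λ.λ.1) (λ.λ.λ.λ.1)
  step 2: λ.λ.λ.1

Answer: after 2 steps: λ.λ.λ.1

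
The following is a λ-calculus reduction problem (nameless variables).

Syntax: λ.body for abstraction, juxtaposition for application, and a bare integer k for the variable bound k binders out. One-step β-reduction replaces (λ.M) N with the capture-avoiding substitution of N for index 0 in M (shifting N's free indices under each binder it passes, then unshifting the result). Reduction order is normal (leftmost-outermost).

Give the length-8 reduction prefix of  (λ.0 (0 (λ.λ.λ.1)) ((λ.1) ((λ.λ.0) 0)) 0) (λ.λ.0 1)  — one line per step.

Answer: after 8 steps: λ.0 (λ.0 (λ.λ.λ.1))

Working:
  start: (λ.0 (0 (λ.λ.λ.1)) ((λ.1) ((λ.λ.0) 0)) 0) (λ.λ.0 1)
  step 1: (λ.λ.0 1) ((λ.λ.0 1) (λ.λ.λ.1)) ((λ.λ.λ.0 1) ((λ.λ.0) (λ.λ.0 1))) (λ.λ.0 1)
  step 2: (λ.0 ((λ.λ.0 1) (λ.λ.λ.1))) ((λ.λ.λ.0 1) ((λ.λ.0) (λ.λ.0 1))) (λ.λ.0 1)
  step 3: (λ.λ.λ.0 1) ((λ.λ.0) (λ.λ.0 1)) ((λ.λ.0 1) (λ.λ.λ.1)) (λ.λ.0 1)
  step 4: (λ.λ.0 1) ((λ.λ.0 1) (λ.λ.λ.1)) (λ.λ.0 1)
  step 5: (λ.0 ((λ.λ.0 1) (λ.λ.λ.1))) (λ.λ.0 1)
  step 6: (λ.λ.0 1) ((λ.λ.0 1) (λ.λ.λ.1))
  step 7: λ.0 ((λ.λ.0 1) (λ.λ.λ.1))
  step 8: λ.0 (λ.0 (λ.λ.λ.1))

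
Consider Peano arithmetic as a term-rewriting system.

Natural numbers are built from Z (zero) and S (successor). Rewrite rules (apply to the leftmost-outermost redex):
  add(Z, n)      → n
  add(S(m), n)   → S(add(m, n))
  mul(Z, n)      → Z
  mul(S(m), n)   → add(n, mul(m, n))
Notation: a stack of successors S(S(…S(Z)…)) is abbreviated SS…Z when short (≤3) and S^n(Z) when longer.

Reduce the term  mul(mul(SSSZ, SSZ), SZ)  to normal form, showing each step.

Answer: normal form = S^6(Z)  (in 32 steps)

Reduction:
  start: mul(mul(SSSZ, SSZ), SZ)
  [1] mul(add(SSZ, mul(SSZ, SSZ)), SZ)
  [2] mul(S(add(SZ, mul(SSZ, SSZ))), SZ)
  [3] add(SZ, mul(add(SZ, mul(SSZ, SSZ)), SZ))
  [4] S(add(Z, mul(add(SZ, mul(SSZ, SSZ)), SZ)))
  [5] S(mul(add(SZ, mul(SSZ, SSZ)), SZ))
  [6] S(mul(S(add(Z, mul(SSZ, SSZ))), SZ))
  [7] S(add(SZ, mul(add(Z, mul(SSZ, SSZ)), SZ)))
  [8] S(S(add(Z, mul(add(Z, mul(SSZ, SSZ)), SZ))))
  [9] S(S(mul(add(Z, mul(SSZ, SSZ)), SZ)))
  [10] S(S(mul(mul(SSZ, SSZ), SZ)))
  [11] S(S(mul(add(SSZ, mul(SZ, SSZ)), SZ)))
  [12] S(S(mul(S(add(SZ, mul(SZ, SSZ))), SZ)))
  [13] S(S(add(SZ, mul(add(SZ, mul(SZ, SSZ)), SZ))))
  [14] S(S(S(add(Z, mul(add(SZ, mul(SZ, SSZ)), SZ)))))
  [15] S(S(S(mul(add(SZ, mul(SZ, SSZ)), SZ))))
  [16] S(S(S(mul(S(add(Z, mul(SZ, SSZ))), SZ))))
  [17] S(S(S(add(SZ, mul(add(Z, mul(SZ, SSZ)), SZ)))))
  [18] S(S(S(S(add(Z, mul(add(Z, mul(SZ, SSZ)), SZ))))))
  [19] S(S(S(S(mul(add(Z, mul(SZ, SSZ)), SZ)))))
  [20] S(S(S(S(mul(mul(SZ, SSZ), SZ)))))
  [21] S(S(S(S(mul(add(SSZ, mul(Z, SSZ)), SZ)))))
  [22] S(S(S(S(mul(S(add(SZ, mul(Z, SSZ))), SZ)))))
  [23] S(S(S(S(add(SZ, mul(add(SZ, mul(Z, SSZ)), SZ))))))
  [24] S(S(S(S(S(add(Z, mul(add(SZ, mul(Z, SSZ)), SZ)))))))
  [25] S(S(S(S(S(mul(add(SZ, mul(Z, SSZ)), SZ))))))
  [26] S(S(S(S(S(mul(S(add(Z, mul(Z, SSZ))), SZ))))))
  [27] S(S(S(S(S(add(SZ, mul(add(Z, mul(Z, SSZ)), SZ)))))))
  [28] S(S(S(S(S(S(add(Z, mul(add(Z, mul(Z, SSZ)), SZ))))))))
  [29] S(S(S(S(S(S(mul(add(Z, mul(Z, SSZ)), SZ)))))))
  [30] S(S(S(S(S(S(mul(mul(Z, SSZ), SZ)))))))
  [31] S(S(S(S(S(S(mul(Z, SZ)))))))
  [32] S^6(Z)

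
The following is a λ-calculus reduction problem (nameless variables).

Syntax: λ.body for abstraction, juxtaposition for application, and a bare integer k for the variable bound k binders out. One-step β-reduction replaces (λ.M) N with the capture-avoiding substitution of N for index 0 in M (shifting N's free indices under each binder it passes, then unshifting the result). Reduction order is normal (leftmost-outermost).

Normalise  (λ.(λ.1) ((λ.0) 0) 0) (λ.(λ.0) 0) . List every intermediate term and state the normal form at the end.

  start: (λ.(λ.1) ((λ.0) 0) 0) (λ.(λ.0) 0)
  →1  (λ.λ.(λ.0) 0) ((λ.0) (λ.(λ.0) 0)) (λ.(λ.0) 0)
  →2  (λ.(λ.0) 0) (λ.(λ.0) 0)
  →3  (λ.0) (λ.(λ.0) 0)
  →4  λ.(λ.0) 0
  →5  λ.0

Answer: normal form = λ.0  (in 5 steps)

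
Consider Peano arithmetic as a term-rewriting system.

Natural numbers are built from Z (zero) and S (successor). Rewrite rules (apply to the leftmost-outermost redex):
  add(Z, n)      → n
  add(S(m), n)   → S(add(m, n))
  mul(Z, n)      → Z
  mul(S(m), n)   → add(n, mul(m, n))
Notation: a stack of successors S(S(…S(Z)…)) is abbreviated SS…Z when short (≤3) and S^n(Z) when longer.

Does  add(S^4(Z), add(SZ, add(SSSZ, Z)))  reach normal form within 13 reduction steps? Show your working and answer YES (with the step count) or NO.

Answer: YES — reaches normal form S^8(Z) in 11 ≤ 13 steps

Derivation:
  start: add(S^4(Z), add(SZ, add(SSSZ, Z)))
  →1  S(add(SSSZ, add(SZ, add(SSSZ, Z))))
  →2  S(S(add(SSZ, add(SZ, add(SSSZ, Z)))))
  →3  S(S(S(add(SZ, add(SZ, add(SSSZ, Z))))))
  →4  S(S(S(S(add(Z, add(SZ, add(SSSZ, Z)))))))
  →5  S(S(S(S(add(SZ, add(SSSZ, Z))))))
  →6  S(S(S(S(S(add(Z, add(SSSZ, Z)))))))
  →7  S(S(S(S(S(add(SSSZ, Z))))))
  →8  S(S(S(S(S(S(add(SSZ, Z)))))))
  →9  S(S(S(S(S(S(S(add(SZ, Z))))))))
  →10  S(S(S(S(S(S(S(S(add(Z, Z)))))))))
  →11  S^8(Z)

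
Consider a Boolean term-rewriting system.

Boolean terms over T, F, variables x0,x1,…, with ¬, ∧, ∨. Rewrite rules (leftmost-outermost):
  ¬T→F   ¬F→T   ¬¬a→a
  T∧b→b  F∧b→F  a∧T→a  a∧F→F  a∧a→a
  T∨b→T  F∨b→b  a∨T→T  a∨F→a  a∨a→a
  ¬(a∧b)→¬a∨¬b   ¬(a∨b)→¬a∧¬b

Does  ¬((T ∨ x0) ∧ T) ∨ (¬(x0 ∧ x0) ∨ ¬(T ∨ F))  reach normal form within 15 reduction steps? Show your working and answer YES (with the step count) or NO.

Answer: YES — reaches normal form ¬x0 in 13 ≤ 15 steps

Derivation:
  start: ¬((T ∨ x0) ∧ T) ∨ (¬(x0 ∧ x0) ∨ ¬(T ∨ F))
  step 1: (¬(T ∨ x0) ∨ ¬T) ∨ (¬(x0 ∧ x0) ∨ ¬(T ∨ F))
  step 2: ((¬T ∧ ¬x0) ∨ ¬T) ∨ (¬(x0 ∧ x0) ∨ ¬(T ∨ F))
  step 3: ((F ∧ ¬x0) ∨ ¬T) ∨ (¬(x0 ∧ x0) ∨ ¬(T ∨ F))
  step 4: (F ∨ ¬T) ∨ (¬(x0 ∧ x0) ∨ ¬(T ∨ F))
  step 5: ¬T ∨ (¬(x0 ∧ x0) ∨ ¬(T ∨ F))
  step 6: F ∨ (¬(x0 ∧ x0) ∨ ¬(T ∨ F))
  step 7: ¬(x0 ∧ x0) ∨ ¬(T ∨ F)
  step 8: (¬x0 ∨ ¬x0) ∨ ¬(T ∨ F)
  step 9: ¬x0 ∨ ¬(T ∨ F)
  step 10: ¬x0 ∨ (¬T ∧ ¬F)
  step 11: ¬x0 ∨ (F ∧ ¬F)
  step 12: ¬x0 ∨ F
  step 13: ¬x0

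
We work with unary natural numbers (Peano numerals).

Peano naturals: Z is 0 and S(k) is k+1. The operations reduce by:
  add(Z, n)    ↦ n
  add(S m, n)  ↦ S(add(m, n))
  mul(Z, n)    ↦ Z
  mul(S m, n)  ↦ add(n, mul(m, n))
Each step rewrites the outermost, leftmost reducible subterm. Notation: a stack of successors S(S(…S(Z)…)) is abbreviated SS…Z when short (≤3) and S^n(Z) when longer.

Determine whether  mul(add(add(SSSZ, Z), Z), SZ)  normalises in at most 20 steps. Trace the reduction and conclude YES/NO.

  start: mul(add(add(SSSZ, Z), Z), SZ)
  step 1: mul(add(S(add(SSZ, Z)), Z), SZ)
  step 2: mul(S(add(add(SSZ, Z), Z)), SZ)
  step 3: add(SZ, mul(add(add(SSZ, Z), Z), SZ))
  step 4: S(add(Z, mul(add(add(SSZ, Z), Z), SZ)))
  step 5: S(mul(add(add(SSZ, Z), Z), SZ))
  step 6: S(mul(add(S(add(SZ, Z)), Z), SZ))
  step 7: S(mul(S(add(add(SZ, Z), Z)), SZ))
  step 8: S(add(SZ, mul(add(add(SZ, Z), Z), SZ)))
  step 9: S(S(add(Z, mul(add(add(SZ, Z), Z), SZ))))
  step 10: S(S(mul(add(add(SZ, Z), Z), SZ)))
  step 11: S(S(mul(add(S(add(Z, Z)), Z), SZ)))
  step 12: S(S(mul(S(add(add(Z, Z), Z)), SZ)))
  step 13: S(S(add(SZ, mul(add(add(Z, Z), Z), SZ))))
  step 14: S(S(S(add(Z, mul(add(add(Z, Z), Z), SZ)))))
  step 15: S(S(S(mul(add(add(Z, Z), Z), SZ))))
  step 16: S(S(S(mul(add(Z, Z), SZ))))
  step 17: S(S(S(mul(Z, SZ))))
  step 18: SSSZ

Answer: YES — reaches normal form SSSZ in 18 ≤ 20 steps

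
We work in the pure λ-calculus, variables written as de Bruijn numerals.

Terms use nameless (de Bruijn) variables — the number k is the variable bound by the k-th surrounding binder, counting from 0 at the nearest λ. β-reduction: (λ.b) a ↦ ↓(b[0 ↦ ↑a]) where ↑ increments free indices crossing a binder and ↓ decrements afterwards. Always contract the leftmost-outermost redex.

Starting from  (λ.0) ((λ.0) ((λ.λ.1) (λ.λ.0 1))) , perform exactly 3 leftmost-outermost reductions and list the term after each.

Answer: after 3 steps: λ.λ.λ.0 1

Reduction:
  start: (λ.0) ((λ.0) ((λ.λ.1) (λ.λ.0 1)))
  [1] (λ.0) ((λ.λ.1) (λ.λ.0 1))
  [2] (λ.λ.1) (λ.λ.0 1)
  [3] λ.λ.λ.0 1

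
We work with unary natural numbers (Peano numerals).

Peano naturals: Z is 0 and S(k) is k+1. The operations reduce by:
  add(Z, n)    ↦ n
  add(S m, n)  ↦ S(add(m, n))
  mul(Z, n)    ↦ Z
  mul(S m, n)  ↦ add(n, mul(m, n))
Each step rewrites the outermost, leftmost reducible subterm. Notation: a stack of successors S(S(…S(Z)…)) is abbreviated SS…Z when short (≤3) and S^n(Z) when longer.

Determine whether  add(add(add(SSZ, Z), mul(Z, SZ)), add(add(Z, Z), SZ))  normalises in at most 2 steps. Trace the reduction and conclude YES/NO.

  start: add(add(add(SSZ, Z), mul(Z, SZ)), add(add(Z, Z), SZ))
  →1  add(add(S(add(SZ, Z)), mul(Z, SZ)), add(add(Z, Z), SZ))
  →2  add(S(add(add(SZ, Z), mul(Z, SZ))), add(add(Z, Z), SZ))

Answer: NO — after 2 steps the term is add(S(add(add(SZ, Z), mul(Z, SZ))), add(add(Z, Z), SZ)), not yet normal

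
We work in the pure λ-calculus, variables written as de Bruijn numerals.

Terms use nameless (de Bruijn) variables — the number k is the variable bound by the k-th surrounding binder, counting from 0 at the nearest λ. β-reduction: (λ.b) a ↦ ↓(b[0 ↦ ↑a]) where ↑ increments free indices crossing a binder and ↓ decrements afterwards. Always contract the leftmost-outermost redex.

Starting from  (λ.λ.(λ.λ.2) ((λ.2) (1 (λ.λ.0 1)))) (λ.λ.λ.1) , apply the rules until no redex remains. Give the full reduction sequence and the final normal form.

  start: (λ.λ.(λ.λ.2) ((λ.2) (1 (λ.λ.0 1)))) (λ.λ.λ.1)
  →1  λ.(λ.λ.2) ((λ.λ.λ.λ.1) ((λ.λ.λ.1) (λ.λ.0 1)))
  →2  λ.λ.1

Answer: normal form = λ.λ.1  (in 2 steps)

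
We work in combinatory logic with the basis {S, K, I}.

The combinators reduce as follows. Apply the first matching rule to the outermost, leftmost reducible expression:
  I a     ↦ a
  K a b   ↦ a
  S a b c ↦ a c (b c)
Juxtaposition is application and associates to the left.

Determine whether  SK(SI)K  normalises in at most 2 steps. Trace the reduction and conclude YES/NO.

Answer: YES — reaches normal form K in 2 ≤ 2 steps

Derivation:
  start: SK(SI)K
  →1  KK(SIK)
  →2  K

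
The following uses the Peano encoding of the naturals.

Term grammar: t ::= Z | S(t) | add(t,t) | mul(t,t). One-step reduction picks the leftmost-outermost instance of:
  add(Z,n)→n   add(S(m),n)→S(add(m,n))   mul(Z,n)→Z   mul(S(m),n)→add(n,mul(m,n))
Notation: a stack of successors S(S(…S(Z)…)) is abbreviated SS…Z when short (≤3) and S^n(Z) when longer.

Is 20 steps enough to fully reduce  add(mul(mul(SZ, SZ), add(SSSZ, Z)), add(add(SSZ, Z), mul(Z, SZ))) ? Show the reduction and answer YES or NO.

Answer: NO — after 20 steps the term is S(S(S(S(add(add(SZ, Z), mul(Z, SZ)))))), not yet normal

Working:
  start: add(mul(mul(SZ, SZ), add(SSSZ, Z)), add(add(SSZ, Z), mul(Z, SZ)))
  [1] add(mul(add(SZ, mul(Z, SZ)), add(SSSZ, Z)), add(add(SSZ, Z), mul(Z, SZ)))
  [2] add(mul(S(add(Z, mul(Z, SZ))), add(SSSZ, Z)), add(add(SSZ, Z), mul(Z, SZ)))
  [3] add(add(add(SSSZ, Z), mul(add(Z, mul(Z, SZ)), add(SSSZ, Z))), add(add(SSZ, Z), mul(Z, SZ)))
  [4] add(add(S(add(SSZ, Z)), mul(add(Z, mul(Z, SZ)), add(SSSZ, Z))), add(add(SSZ, Z), mul(Z, SZ)))
  [5] add(S(add(add(SSZ, Z), mul(add(Z, mul(Z, SZ)), add(SSSZ, Z)))), add(add(SSZ, Z), mul(Z, SZ)))
  [6] S(add(add(add(SSZ, Z), mul(add(Z, mul(Z, SZ)), add(SSSZ, Z))), add(add(SSZ, Z), mul(Z, SZ))))
  [7] S(add(add(S(add(SZ, Z)), mul(add(Z, mul(Z, SZ)), add(SSSZ, Z))), add(add(SSZ, Z), mul(Z, SZ))))
  [8] S(add(S(add(add(SZ, Z), mul(add(Z, mul(Z, SZ)), add(SSSZ, Z)))), add(add(SSZ, Z), mul(Z, SZ))))
  [9] S(S(add(add(add(SZ, Z), mul(add(Z, mul(Z, SZ)), add(SSSZ, Z))), add(add(SSZ, Z), mul(Z, SZ)))))
  [10] S(S(add(add(S(add(Z, Z)), mul(add(Z, mul(Z, SZ)), add(SSSZ, Z))), add(add(SSZ, Z), mul(Z, SZ)))))
  [11] S(S(add(S(add(add(Z, Z), mul(add(Z, mul(Z, SZ)), add(SSSZ, Z)))), add(add(SSZ, Z), mul(Z, SZ)))))
  [12] S(S(S(add(add(add(Z, Z), mul(add(Z, mul(Z, SZ)), add(SSSZ, Z))), add(add(SSZ, Z), mul(Z, SZ))))))
  [13] S(S(S(add(add(Z, mul(add(Z, mul(Z, SZ)), add(SSSZ, Z))), add(add(SSZ, Z), mul(Z, SZ))))))
  [14] S(S(S(add(mul(add(Z, mul(Z, SZ)), add(SSSZ, Z)), add(add(SSZ, Z), mul(Z, SZ))))))
  [15] S(S(S(add(mul(mul(Z, SZ), add(SSSZ, Z)), add(add(SSZ, Z), mul(Z, SZ))))))
  [16] S(S(S(add(mul(Z, add(SSSZ, Z)), add(add(SSZ, Z), mul(Z, SZ))))))
  [17] S(S(S(add(Z, add(add(SSZ, Z), mul(Z, SZ))))))
  [18] S(S(S(add(add(SSZ, Z), mul(Z, SZ)))))
  [19] S(S(S(add(S(add(SZ, Z)), mul(Z, SZ)))))
  [20] S(S(S(S(add(add(SZ, Z), mul(Z, SZ))))))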